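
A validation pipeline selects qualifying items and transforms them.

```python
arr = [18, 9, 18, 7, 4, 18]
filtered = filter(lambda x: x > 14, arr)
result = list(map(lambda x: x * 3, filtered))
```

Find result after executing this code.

Step 1: Filter arr for elements > 14:
  18: kept
  9: removed
  18: kept
  7: removed
  4: removed
  18: kept
Step 2: Map x * 3 on filtered [18, 18, 18]:
  18 -> 54
  18 -> 54
  18 -> 54
Therefore result = [54, 54, 54].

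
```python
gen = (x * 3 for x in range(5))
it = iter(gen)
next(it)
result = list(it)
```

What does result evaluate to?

Step 1: Generator produces [0, 3, 6, 9, 12].
Step 2: next(it) consumes first element (0).
Step 3: list(it) collects remaining: [3, 6, 9, 12].
Therefore result = [3, 6, 9, 12].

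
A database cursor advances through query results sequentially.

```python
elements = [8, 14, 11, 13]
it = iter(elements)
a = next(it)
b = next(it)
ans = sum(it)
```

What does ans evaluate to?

Step 1: Create iterator over [8, 14, 11, 13].
Step 2: a = next() = 8, b = next() = 14.
Step 3: sum() of remaining [11, 13] = 24.
Therefore ans = 24.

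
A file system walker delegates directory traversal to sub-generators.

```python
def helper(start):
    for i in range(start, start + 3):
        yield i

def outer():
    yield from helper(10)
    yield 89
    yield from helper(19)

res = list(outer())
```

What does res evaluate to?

Step 1: outer() delegates to helper(10):
  yield 10
  yield 11
  yield 12
Step 2: yield 89
Step 3: Delegates to helper(19):
  yield 19
  yield 20
  yield 21
Therefore res = [10, 11, 12, 89, 19, 20, 21].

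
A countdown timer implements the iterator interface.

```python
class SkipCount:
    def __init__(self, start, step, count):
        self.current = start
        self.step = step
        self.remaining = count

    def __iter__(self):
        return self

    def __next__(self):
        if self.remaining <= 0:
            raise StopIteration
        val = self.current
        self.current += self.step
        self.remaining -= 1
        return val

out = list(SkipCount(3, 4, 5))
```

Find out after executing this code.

Step 1: SkipCount starts at 3, increments by 4, for 5 steps:
  Yield 3, then current += 4
  Yield 7, then current += 4
  Yield 11, then current += 4
  Yield 15, then current += 4
  Yield 19, then current += 4
Therefore out = [3, 7, 11, 15, 19].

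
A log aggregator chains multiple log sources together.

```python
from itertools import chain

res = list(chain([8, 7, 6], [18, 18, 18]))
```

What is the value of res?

Step 1: chain() concatenates iterables: [8, 7, 6] + [18, 18, 18].
Therefore res = [8, 7, 6, 18, 18, 18].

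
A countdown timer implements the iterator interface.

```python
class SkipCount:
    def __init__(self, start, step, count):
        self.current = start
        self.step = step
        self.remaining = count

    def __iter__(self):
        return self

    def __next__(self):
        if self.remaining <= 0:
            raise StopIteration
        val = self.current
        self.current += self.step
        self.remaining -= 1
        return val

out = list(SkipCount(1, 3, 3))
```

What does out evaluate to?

Step 1: SkipCount starts at 1, increments by 3, for 3 steps:
  Yield 1, then current += 3
  Yield 4, then current += 3
  Yield 7, then current += 3
Therefore out = [1, 4, 7].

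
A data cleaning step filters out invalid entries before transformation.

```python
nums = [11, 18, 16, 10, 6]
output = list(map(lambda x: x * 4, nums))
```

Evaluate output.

Step 1: Apply lambda x: x * 4 to each element:
  11 -> 44
  18 -> 72
  16 -> 64
  10 -> 40
  6 -> 24
Therefore output = [44, 72, 64, 40, 24].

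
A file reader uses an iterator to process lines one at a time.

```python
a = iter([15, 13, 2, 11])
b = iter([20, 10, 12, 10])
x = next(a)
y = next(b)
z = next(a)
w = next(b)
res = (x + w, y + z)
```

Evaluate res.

Step 1: a iterates [15, 13, 2, 11], b iterates [20, 10, 12, 10].
Step 2: x = next(a) = 15, y = next(b) = 20.
Step 3: z = next(a) = 13, w = next(b) = 10.
Step 4: res = (15 + 10, 20 + 13) = (25, 33).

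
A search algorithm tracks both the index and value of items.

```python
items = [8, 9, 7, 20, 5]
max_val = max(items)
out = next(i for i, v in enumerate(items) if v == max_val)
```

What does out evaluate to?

Step 1: max([8, 9, 7, 20, 5]) = 20.
Step 2: Find first index where value == 20:
  Index 0: 8 != 20
  Index 1: 9 != 20
  Index 2: 7 != 20
  Index 3: 20 == 20, found!
Therefore out = 3.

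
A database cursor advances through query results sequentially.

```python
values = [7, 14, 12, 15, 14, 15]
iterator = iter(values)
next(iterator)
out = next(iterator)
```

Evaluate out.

Step 1: Create iterator over [7, 14, 12, 15, 14, 15].
Step 2: next() consumes 7.
Step 3: next() returns 14.
Therefore out = 14.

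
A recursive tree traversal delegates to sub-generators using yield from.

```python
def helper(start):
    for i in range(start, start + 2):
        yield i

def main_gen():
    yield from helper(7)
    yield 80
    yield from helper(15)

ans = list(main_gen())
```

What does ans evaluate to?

Step 1: main_gen() delegates to helper(7):
  yield 7
  yield 8
Step 2: yield 80
Step 3: Delegates to helper(15):
  yield 15
  yield 16
Therefore ans = [7, 8, 80, 15, 16].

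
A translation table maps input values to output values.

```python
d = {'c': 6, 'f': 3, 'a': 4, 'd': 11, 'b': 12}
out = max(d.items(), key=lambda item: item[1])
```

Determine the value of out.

Step 1: Find item with maximum value:
  ('c', 6)
  ('f', 3)
  ('a', 4)
  ('d', 11)
  ('b', 12)
Step 2: Maximum value is 12 at key 'b'.
Therefore out = ('b', 12).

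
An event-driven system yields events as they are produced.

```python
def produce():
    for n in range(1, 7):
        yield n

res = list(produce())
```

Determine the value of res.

Step 1: The generator yields each value from range(1, 7).
Step 2: list() consumes all yields: [1, 2, 3, 4, 5, 6].
Therefore res = [1, 2, 3, 4, 5, 6].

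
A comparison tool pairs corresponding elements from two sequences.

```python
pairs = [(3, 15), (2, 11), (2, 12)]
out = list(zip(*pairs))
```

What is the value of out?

Step 1: zip(*pairs) transposes: unzips [(3, 15), (2, 11), (2, 12)] into separate sequences.
Step 2: First elements: (3, 2, 2), second elements: (15, 11, 12).
Therefore out = [(3, 2, 2), (15, 11, 12)].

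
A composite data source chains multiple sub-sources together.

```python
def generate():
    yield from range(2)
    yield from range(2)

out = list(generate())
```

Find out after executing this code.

Step 1: Trace yields in order:
  yield 0
  yield 1
  yield 0
  yield 1
Therefore out = [0, 1, 0, 1].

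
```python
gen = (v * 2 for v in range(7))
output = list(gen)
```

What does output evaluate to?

Step 1: For each v in range(7), compute v*2:
  v=0: 0*2 = 0
  v=1: 1*2 = 2
  v=2: 2*2 = 4
  v=3: 3*2 = 6
  v=4: 4*2 = 8
  v=5: 5*2 = 10
  v=6: 6*2 = 12
Therefore output = [0, 2, 4, 6, 8, 10, 12].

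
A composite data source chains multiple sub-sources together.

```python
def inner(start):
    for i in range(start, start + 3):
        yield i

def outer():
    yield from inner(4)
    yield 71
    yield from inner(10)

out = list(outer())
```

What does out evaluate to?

Step 1: outer() delegates to inner(4):
  yield 4
  yield 5
  yield 6
Step 2: yield 71
Step 3: Delegates to inner(10):
  yield 10
  yield 11
  yield 12
Therefore out = [4, 5, 6, 71, 10, 11, 12].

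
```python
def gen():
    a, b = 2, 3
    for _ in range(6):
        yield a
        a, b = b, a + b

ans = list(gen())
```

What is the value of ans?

Step 1: Fibonacci-like sequence starting with a=2, b=3:
  Iteration 1: yield a=2, then a,b = 3,5
  Iteration 2: yield a=3, then a,b = 5,8
  Iteration 3: yield a=5, then a,b = 8,13
  Iteration 4: yield a=8, then a,b = 13,21
  Iteration 5: yield a=13, then a,b = 21,34
  Iteration 6: yield a=21, then a,b = 34,55
Therefore ans = [2, 3, 5, 8, 13, 21].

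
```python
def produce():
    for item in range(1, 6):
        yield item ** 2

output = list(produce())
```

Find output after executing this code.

Step 1: For each item in range(1, 6), yield item**2:
  item=1: yield 1**2 = 1
  item=2: yield 2**2 = 4
  item=3: yield 3**2 = 9
  item=4: yield 4**2 = 16
  item=5: yield 5**2 = 25
Therefore output = [1, 4, 9, 16, 25].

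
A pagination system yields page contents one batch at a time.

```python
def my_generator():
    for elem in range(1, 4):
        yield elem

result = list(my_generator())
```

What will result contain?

Step 1: The generator yields each value from range(1, 4).
Step 2: list() consumes all yields: [1, 2, 3].
Therefore result = [1, 2, 3].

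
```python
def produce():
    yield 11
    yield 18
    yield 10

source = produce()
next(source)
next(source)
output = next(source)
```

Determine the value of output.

Step 1: produce() creates a generator.
Step 2: next(source) yields 11 (consumed and discarded).
Step 3: next(source) yields 18 (consumed and discarded).
Step 4: next(source) yields 10, assigned to output.
Therefore output = 10.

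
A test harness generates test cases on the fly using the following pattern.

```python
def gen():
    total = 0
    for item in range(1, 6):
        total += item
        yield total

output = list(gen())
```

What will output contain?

Step 1: Generator accumulates running sum:
  item=1: total = 1, yield 1
  item=2: total = 3, yield 3
  item=3: total = 6, yield 6
  item=4: total = 10, yield 10
  item=5: total = 15, yield 15
Therefore output = [1, 3, 6, 10, 15].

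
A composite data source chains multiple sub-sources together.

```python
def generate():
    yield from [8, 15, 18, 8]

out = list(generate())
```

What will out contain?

Step 1: yield from delegates to the iterable, yielding each element.
Step 2: Collected values: [8, 15, 18, 8].
Therefore out = [8, 15, 18, 8].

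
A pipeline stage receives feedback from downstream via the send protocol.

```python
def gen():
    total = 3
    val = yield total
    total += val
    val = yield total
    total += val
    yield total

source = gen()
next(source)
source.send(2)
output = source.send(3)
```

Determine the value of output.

Step 1: next() -> yield total=3.
Step 2: send(2) -> val=2, total = 3+2 = 5, yield 5.
Step 3: send(3) -> val=3, total = 5+3 = 8, yield 8.
Therefore output = 8.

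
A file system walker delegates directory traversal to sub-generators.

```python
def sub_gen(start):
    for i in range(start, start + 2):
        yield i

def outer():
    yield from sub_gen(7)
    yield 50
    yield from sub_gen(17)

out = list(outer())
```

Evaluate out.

Step 1: outer() delegates to sub_gen(7):
  yield 7
  yield 8
Step 2: yield 50
Step 3: Delegates to sub_gen(17):
  yield 17
  yield 18
Therefore out = [7, 8, 50, 17, 18].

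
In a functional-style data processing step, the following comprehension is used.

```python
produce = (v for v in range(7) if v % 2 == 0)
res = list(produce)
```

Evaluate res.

Step 1: Filter range(7) keeping only even values:
  v=0: even, included
  v=1: odd, excluded
  v=2: even, included
  v=3: odd, excluded
  v=4: even, included
  v=5: odd, excluded
  v=6: even, included
Therefore res = [0, 2, 4, 6].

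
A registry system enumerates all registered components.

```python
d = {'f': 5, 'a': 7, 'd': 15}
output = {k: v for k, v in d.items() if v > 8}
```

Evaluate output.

Step 1: Filter items where value > 8:
  'f': 5 <= 8: removed
  'a': 7 <= 8: removed
  'd': 15 > 8: kept
Therefore output = {'d': 15}.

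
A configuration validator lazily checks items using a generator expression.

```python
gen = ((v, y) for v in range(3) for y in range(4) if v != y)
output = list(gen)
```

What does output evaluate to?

Step 1: Nested generator over range(3) x range(4) where v != y:
  (0, 0): excluded (v == y)
  (0, 1): included
  (0, 2): included
  (0, 3): included
  (1, 0): included
  (1, 1): excluded (v == y)
  (1, 2): included
  (1, 3): included
  (2, 0): included
  (2, 1): included
  (2, 2): excluded (v == y)
  (2, 3): included
Therefore output = [(0, 1), (0, 2), (0, 3), (1, 0), (1, 2), (1, 3), (2, 0), (2, 1), (2, 3)].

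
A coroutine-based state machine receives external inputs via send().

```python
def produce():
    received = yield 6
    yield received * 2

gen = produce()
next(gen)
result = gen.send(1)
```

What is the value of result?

Step 1: next(gen) advances to first yield, producing 6.
Step 2: send(1) resumes, received = 1.
Step 3: yield received * 2 = 1 * 2 = 2.
Therefore result = 2.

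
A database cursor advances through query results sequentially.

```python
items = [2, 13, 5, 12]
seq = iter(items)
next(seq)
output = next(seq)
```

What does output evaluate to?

Step 1: Create iterator over [2, 13, 5, 12].
Step 2: next() consumes 2.
Step 3: next() returns 13.
Therefore output = 13.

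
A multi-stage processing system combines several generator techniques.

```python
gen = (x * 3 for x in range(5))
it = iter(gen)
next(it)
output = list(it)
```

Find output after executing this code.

Step 1: Generator produces [0, 3, 6, 9, 12].
Step 2: next(it) consumes first element (0).
Step 3: list(it) collects remaining: [3, 6, 9, 12].
Therefore output = [3, 6, 9, 12].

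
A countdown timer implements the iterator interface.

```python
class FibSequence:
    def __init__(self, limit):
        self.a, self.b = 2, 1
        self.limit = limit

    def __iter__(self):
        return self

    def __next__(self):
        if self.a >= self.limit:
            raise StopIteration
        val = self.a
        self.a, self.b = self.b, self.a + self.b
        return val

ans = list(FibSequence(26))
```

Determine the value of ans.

Step 1: Fibonacci-like sequence (a=2, b=1) until >= 26:
  Yield 2, then a,b = 1,3
  Yield 1, then a,b = 3,4
  Yield 3, then a,b = 4,7
  Yield 4, then a,b = 7,11
  Yield 7, then a,b = 11,18
  Yield 11, then a,b = 18,29
  Yield 18, then a,b = 29,47
Step 2: 29 >= 26, stop.
Therefore ans = [2, 1, 3, 4, 7, 11, 18].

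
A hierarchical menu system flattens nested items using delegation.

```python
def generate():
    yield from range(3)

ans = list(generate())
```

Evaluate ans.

Step 1: yield from delegates to the iterable, yielding each element.
Step 2: Collected values: [0, 1, 2].
Therefore ans = [0, 1, 2].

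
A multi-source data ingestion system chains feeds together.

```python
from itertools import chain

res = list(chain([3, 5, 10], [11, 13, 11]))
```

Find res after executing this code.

Step 1: chain() concatenates iterables: [3, 5, 10] + [11, 13, 11].
Therefore res = [3, 5, 10, 11, 13, 11].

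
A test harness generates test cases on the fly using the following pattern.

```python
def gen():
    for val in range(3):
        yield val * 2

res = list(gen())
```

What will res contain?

Step 1: For each val in range(3), yield val * 2:
  val=0: yield 0 * 2 = 0
  val=1: yield 1 * 2 = 2
  val=2: yield 2 * 2 = 4
Therefore res = [0, 2, 4].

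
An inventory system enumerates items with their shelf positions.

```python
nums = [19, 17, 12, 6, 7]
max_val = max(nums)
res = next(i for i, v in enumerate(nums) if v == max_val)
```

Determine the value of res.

Step 1: max([19, 17, 12, 6, 7]) = 19.
Step 2: Find first index where value == 19:
  Index 0: 19 == 19, found!
Therefore res = 0.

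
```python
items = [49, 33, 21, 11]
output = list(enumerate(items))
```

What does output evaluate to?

Step 1: enumerate pairs each element with its index:
  (0, 49)
  (1, 33)
  (2, 21)
  (3, 11)
Therefore output = [(0, 49), (1, 33), (2, 21), (3, 11)].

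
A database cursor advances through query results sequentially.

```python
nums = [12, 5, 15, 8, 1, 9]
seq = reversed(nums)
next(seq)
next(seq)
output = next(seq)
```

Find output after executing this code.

Step 1: reversed([12, 5, 15, 8, 1, 9]) gives iterator: [9, 1, 8, 15, 5, 12].
Step 2: First next() = 9, second next() = 1.
Step 3: Third next() = 8.
Therefore output = 8.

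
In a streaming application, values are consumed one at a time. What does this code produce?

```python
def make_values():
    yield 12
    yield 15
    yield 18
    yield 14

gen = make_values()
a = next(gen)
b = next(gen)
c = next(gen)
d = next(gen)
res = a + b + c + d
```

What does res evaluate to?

Step 1: Create generator and consume all values:
  a = next(gen) = 12
  b = next(gen) = 15
  c = next(gen) = 18
  d = next(gen) = 14
Step 2: res = 12 + 15 + 18 + 14 = 59.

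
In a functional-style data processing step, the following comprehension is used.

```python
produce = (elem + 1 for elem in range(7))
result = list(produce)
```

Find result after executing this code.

Step 1: For each elem in range(7), compute elem+1:
  elem=0: 0+1 = 1
  elem=1: 1+1 = 2
  elem=2: 2+1 = 3
  elem=3: 3+1 = 4
  elem=4: 4+1 = 5
  elem=5: 5+1 = 6
  elem=6: 6+1 = 7
Therefore result = [1, 2, 3, 4, 5, 6, 7].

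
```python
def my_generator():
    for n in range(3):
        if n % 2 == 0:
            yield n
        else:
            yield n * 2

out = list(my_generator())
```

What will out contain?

Step 1: For each n in range(3), yield n if even, else n*2:
  n=0 (even): yield 0
  n=1 (odd): yield 1*2 = 2
  n=2 (even): yield 2
Therefore out = [0, 2, 2].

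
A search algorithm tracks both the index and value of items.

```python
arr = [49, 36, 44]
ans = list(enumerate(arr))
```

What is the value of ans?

Step 1: enumerate pairs each element with its index:
  (0, 49)
  (1, 36)
  (2, 44)
Therefore ans = [(0, 49), (1, 36), (2, 44)].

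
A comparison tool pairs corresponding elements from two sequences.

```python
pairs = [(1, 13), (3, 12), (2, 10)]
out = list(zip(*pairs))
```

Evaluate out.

Step 1: zip(*pairs) transposes: unzips [(1, 13), (3, 12), (2, 10)] into separate sequences.
Step 2: First elements: (1, 3, 2), second elements: (13, 12, 10).
Therefore out = [(1, 3, 2), (13, 12, 10)].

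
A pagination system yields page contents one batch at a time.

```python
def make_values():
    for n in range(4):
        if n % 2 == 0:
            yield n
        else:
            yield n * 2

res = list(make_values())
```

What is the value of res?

Step 1: For each n in range(4), yield n if even, else n*2:
  n=0 (even): yield 0
  n=1 (odd): yield 1*2 = 2
  n=2 (even): yield 2
  n=3 (odd): yield 3*2 = 6
Therefore res = [0, 2, 2, 6].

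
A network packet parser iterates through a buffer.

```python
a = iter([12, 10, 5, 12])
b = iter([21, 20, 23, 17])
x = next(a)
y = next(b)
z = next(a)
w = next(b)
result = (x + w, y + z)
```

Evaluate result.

Step 1: a iterates [12, 10, 5, 12], b iterates [21, 20, 23, 17].
Step 2: x = next(a) = 12, y = next(b) = 21.
Step 3: z = next(a) = 10, w = next(b) = 20.
Step 4: result = (12 + 20, 21 + 10) = (32, 31).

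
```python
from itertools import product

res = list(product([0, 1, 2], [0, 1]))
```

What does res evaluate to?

Step 1: product([0, 1, 2], [0, 1]) gives all pairs:
  (0, 0)
  (0, 1)
  (1, 0)
  (1, 1)
  (2, 0)
  (2, 1)
Therefore res = [(0, 0), (0, 1), (1, 0), (1, 1), (2, 0), (2, 1)].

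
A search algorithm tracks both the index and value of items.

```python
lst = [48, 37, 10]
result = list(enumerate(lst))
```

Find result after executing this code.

Step 1: enumerate pairs each element with its index:
  (0, 48)
  (1, 37)
  (2, 10)
Therefore result = [(0, 48), (1, 37), (2, 10)].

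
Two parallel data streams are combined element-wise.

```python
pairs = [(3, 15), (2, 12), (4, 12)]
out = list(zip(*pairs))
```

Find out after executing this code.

Step 1: zip(*pairs) transposes: unzips [(3, 15), (2, 12), (4, 12)] into separate sequences.
Step 2: First elements: (3, 2, 4), second elements: (15, 12, 12).
Therefore out = [(3, 2, 4), (15, 12, 12)].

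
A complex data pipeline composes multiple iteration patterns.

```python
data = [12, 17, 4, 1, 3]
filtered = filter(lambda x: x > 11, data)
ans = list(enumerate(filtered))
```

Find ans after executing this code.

Step 1: Filter [12, 17, 4, 1, 3] for > 11: [12, 17].
Step 2: enumerate re-indexes from 0: [(0, 12), (1, 17)].
Therefore ans = [(0, 12), (1, 17)].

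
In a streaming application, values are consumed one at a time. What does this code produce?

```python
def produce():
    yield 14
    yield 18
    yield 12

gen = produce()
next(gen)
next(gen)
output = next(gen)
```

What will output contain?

Step 1: produce() creates a generator.
Step 2: next(gen) yields 14 (consumed and discarded).
Step 3: next(gen) yields 18 (consumed and discarded).
Step 4: next(gen) yields 12, assigned to output.
Therefore output = 12.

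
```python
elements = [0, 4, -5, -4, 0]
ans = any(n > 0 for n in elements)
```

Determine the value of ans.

Step 1: Check n > 0 for each element in [0, 4, -5, -4, 0]:
  0 > 0: False
  4 > 0: True
  -5 > 0: False
  -4 > 0: False
  0 > 0: False
Step 2: any() returns True.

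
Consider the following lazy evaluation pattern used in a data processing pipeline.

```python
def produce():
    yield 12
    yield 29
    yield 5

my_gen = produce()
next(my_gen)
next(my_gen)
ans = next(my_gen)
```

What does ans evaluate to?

Step 1: produce() creates a generator.
Step 2: next(my_gen) yields 12 (consumed and discarded).
Step 3: next(my_gen) yields 29 (consumed and discarded).
Step 4: next(my_gen) yields 5, assigned to ans.
Therefore ans = 5.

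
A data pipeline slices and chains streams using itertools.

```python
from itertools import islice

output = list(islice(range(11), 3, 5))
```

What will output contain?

Step 1: islice(range(11), 3, 5) takes elements at indices [3, 5).
Step 2: Elements: [3, 4].
Therefore output = [3, 4].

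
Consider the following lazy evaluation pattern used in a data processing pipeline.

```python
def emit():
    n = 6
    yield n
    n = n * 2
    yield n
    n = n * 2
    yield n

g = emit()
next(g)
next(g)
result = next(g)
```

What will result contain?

Step 1: Trace through generator execution:
  Yield 1: n starts at 6, yield 6
  Yield 2: n = 6 * 2 = 12, yield 12
  Yield 3: n = 12 * 2 = 24, yield 24
Step 2: First next() gets 6, second next() gets the second value, third next() yields 24.
Therefore result = 24.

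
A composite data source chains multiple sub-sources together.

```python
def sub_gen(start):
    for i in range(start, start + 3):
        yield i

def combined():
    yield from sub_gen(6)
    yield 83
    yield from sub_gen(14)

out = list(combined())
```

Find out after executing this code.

Step 1: combined() delegates to sub_gen(6):
  yield 6
  yield 7
  yield 8
Step 2: yield 83
Step 3: Delegates to sub_gen(14):
  yield 14
  yield 15
  yield 16
Therefore out = [6, 7, 8, 83, 14, 15, 16].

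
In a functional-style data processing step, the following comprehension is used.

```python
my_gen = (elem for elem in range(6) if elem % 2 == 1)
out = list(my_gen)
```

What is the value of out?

Step 1: Filter range(6) keeping only odd values:
  elem=0: even, excluded
  elem=1: odd, included
  elem=2: even, excluded
  elem=3: odd, included
  elem=4: even, excluded
  elem=5: odd, included
Therefore out = [1, 3, 5].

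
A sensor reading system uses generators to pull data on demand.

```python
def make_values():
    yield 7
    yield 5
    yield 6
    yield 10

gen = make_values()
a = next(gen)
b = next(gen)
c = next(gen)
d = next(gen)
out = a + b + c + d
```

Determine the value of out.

Step 1: Create generator and consume all values:
  a = next(gen) = 7
  b = next(gen) = 5
  c = next(gen) = 6
  d = next(gen) = 10
Step 2: out = 7 + 5 + 6 + 10 = 28.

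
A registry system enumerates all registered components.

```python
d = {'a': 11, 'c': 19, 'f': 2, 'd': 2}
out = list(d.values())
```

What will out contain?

Step 1: d.values() returns the dictionary values in insertion order.
Therefore out = [11, 19, 2, 2].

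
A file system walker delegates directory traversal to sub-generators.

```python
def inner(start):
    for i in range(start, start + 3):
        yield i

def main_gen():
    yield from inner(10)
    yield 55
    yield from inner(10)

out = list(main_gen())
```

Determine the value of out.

Step 1: main_gen() delegates to inner(10):
  yield 10
  yield 11
  yield 12
Step 2: yield 55
Step 3: Delegates to inner(10):
  yield 10
  yield 11
  yield 12
Therefore out = [10, 11, 12, 55, 10, 11, 12].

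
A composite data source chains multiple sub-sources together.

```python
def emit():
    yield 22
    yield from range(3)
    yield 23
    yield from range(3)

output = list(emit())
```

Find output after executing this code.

Step 1: Trace yields in order:
  yield 22
  yield 0
  yield 1
  yield 2
  yield 23
  yield 0
  yield 1
  yield 2
Therefore output = [22, 0, 1, 2, 23, 0, 1, 2].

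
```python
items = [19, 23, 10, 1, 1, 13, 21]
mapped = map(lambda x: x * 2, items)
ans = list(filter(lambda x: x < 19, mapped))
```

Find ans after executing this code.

Step 1: Map x * 2:
  19 -> 38
  23 -> 46
  10 -> 20
  1 -> 2
  1 -> 2
  13 -> 26
  21 -> 42
Step 2: Filter for < 19:
  38: removed
  46: removed
  20: removed
  2: kept
  2: kept
  26: removed
  42: removed
Therefore ans = [2, 2].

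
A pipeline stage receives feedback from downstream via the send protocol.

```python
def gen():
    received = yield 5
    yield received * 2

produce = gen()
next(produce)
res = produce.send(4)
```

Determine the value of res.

Step 1: next(produce) advances to first yield, producing 5.
Step 2: send(4) resumes, received = 4.
Step 3: yield received * 2 = 4 * 2 = 8.
Therefore res = 8.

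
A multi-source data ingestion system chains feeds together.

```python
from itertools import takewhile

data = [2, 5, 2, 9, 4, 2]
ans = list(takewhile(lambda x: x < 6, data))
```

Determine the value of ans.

Step 1: takewhile stops at first element >= 6:
  2 < 6: take
  5 < 6: take
  2 < 6: take
  9 >= 6: stop
Therefore ans = [2, 5, 2].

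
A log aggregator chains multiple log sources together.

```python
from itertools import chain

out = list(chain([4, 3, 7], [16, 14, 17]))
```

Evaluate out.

Step 1: chain() concatenates iterables: [4, 3, 7] + [16, 14, 17].
Therefore out = [4, 3, 7, 16, 14, 17].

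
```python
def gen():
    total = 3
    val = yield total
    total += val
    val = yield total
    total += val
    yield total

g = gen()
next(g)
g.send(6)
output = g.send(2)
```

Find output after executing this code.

Step 1: next() -> yield total=3.
Step 2: send(6) -> val=6, total = 3+6 = 9, yield 9.
Step 3: send(2) -> val=2, total = 9+2 = 11, yield 11.
Therefore output = 11.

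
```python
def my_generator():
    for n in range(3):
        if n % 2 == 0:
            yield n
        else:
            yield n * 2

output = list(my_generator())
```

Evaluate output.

Step 1: For each n in range(3), yield n if even, else n*2:
  n=0 (even): yield 0
  n=1 (odd): yield 1*2 = 2
  n=2 (even): yield 2
Therefore output = [0, 2, 2].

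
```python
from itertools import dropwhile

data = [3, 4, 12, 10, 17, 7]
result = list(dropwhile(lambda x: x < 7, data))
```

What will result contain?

Step 1: dropwhile drops elements while < 7:
  3 < 7: dropped
  4 < 7: dropped
  12: kept (dropping stopped)
Step 2: Remaining elements kept regardless of condition.
Therefore result = [12, 10, 17, 7].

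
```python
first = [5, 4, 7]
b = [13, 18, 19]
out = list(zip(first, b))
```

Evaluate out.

Step 1: zip pairs elements at same index:
  Index 0: (5, 13)
  Index 1: (4, 18)
  Index 2: (7, 19)
Therefore out = [(5, 13), (4, 18), (7, 19)].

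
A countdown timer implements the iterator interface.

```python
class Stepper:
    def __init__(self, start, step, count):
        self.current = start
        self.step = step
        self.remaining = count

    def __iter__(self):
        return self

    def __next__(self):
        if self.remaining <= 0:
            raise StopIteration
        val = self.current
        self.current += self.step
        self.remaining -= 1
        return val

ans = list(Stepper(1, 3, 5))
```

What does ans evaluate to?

Step 1: Stepper starts at 1, increments by 3, for 5 steps:
  Yield 1, then current += 3
  Yield 4, then current += 3
  Yield 7, then current += 3
  Yield 10, then current += 3
  Yield 13, then current += 3
Therefore ans = [1, 4, 7, 10, 13].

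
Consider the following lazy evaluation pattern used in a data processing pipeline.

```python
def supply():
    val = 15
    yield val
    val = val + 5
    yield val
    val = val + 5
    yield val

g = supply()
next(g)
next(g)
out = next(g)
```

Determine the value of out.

Step 1: Trace through generator execution:
  Yield 1: val starts at 15, yield 15
  Yield 2: val = 15 + 5 = 20, yield 20
  Yield 3: val = 20 + 5 = 25, yield 25
Step 2: First next() gets 15, second next() gets the second value, third next() yields 25.
Therefore out = 25.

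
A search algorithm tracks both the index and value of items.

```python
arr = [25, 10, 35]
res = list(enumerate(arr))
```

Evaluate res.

Step 1: enumerate pairs each element with its index:
  (0, 25)
  (1, 10)
  (2, 35)
Therefore res = [(0, 25), (1, 10), (2, 35)].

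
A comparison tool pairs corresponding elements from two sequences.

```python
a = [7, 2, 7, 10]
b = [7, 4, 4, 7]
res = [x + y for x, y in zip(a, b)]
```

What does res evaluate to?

Step 1: Add corresponding elements:
  7 + 7 = 14
  2 + 4 = 6
  7 + 4 = 11
  10 + 7 = 17
Therefore res = [14, 6, 11, 17].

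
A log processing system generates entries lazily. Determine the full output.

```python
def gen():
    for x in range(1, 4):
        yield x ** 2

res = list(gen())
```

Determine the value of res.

Step 1: For each x in range(1, 4), yield x**2:
  x=1: yield 1**2 = 1
  x=2: yield 2**2 = 4
  x=3: yield 3**2 = 9
Therefore res = [1, 4, 9].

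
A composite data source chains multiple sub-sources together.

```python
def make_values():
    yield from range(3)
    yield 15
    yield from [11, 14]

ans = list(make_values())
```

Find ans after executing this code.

Step 1: Trace yields in order:
  yield 0
  yield 1
  yield 2
  yield 15
  yield 11
  yield 14
Therefore ans = [0, 1, 2, 15, 11, 14].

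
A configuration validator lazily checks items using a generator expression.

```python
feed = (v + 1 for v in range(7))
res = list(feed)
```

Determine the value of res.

Step 1: For each v in range(7), compute v+1:
  v=0: 0+1 = 1
  v=1: 1+1 = 2
  v=2: 2+1 = 3
  v=3: 3+1 = 4
  v=4: 4+1 = 5
  v=5: 5+1 = 6
  v=6: 6+1 = 7
Therefore res = [1, 2, 3, 4, 5, 6, 7].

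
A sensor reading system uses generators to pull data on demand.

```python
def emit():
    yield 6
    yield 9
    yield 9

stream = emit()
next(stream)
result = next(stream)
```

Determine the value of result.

Step 1: emit() creates a generator.
Step 2: next(stream) yields 6 (consumed and discarded).
Step 3: next(stream) yields 9, assigned to result.
Therefore result = 9.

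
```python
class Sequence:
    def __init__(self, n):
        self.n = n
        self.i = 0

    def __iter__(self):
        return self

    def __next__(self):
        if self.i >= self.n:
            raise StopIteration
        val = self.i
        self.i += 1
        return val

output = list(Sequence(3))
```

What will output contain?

Step 1: Sequence(3) creates an iterator counting 0 to 2.
Step 2: list() consumes all values: [0, 1, 2].
Therefore output = [0, 1, 2].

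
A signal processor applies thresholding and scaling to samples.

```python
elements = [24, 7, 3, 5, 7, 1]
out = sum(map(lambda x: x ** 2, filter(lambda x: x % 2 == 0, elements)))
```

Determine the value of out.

Step 1: Filter even numbers from [24, 7, 3, 5, 7, 1]: [24]
Step 2: Square each: [576]
Step 3: Sum = 576.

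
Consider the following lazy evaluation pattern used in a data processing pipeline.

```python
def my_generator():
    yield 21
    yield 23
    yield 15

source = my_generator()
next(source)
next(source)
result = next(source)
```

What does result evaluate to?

Step 1: my_generator() creates a generator.
Step 2: next(source) yields 21 (consumed and discarded).
Step 3: next(source) yields 23 (consumed and discarded).
Step 4: next(source) yields 15, assigned to result.
Therefore result = 15.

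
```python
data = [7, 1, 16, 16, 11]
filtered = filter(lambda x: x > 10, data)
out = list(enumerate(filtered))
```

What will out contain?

Step 1: Filter [7, 1, 16, 16, 11] for > 10: [16, 16, 11].
Step 2: enumerate re-indexes from 0: [(0, 16), (1, 16), (2, 11)].
Therefore out = [(0, 16), (1, 16), (2, 11)].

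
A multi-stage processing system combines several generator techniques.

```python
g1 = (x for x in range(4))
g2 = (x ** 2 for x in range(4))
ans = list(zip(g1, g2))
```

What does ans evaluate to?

Step 1: g1 produces [0, 1, 2, 3].
Step 2: g2 produces [0, 1, 4, 9].
Step 3: zip pairs them: [(0, 0), (1, 1), (2, 4), (3, 9)].
Therefore ans = [(0, 0), (1, 1), (2, 4), (3, 9)].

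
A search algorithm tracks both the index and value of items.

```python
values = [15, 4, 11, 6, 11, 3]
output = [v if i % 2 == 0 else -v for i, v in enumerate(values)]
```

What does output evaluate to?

Step 1: For each (i, v), keep v if i is even, negate if odd:
  i=0 (even): keep 15
  i=1 (odd): negate to -4
  i=2 (even): keep 11
  i=3 (odd): negate to -6
  i=4 (even): keep 11
  i=5 (odd): negate to -3
Therefore output = [15, -4, 11, -6, 11, -3].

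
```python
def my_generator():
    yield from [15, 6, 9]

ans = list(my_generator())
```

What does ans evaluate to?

Step 1: yield from delegates to the iterable, yielding each element.
Step 2: Collected values: [15, 6, 9].
Therefore ans = [15, 6, 9].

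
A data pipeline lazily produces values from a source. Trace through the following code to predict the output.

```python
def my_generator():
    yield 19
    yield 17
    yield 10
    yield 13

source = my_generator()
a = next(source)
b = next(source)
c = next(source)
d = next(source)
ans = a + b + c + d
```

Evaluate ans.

Step 1: Create generator and consume all values:
  a = next(source) = 19
  b = next(source) = 17
  c = next(source) = 10
  d = next(source) = 13
Step 2: ans = 19 + 17 + 10 + 13 = 59.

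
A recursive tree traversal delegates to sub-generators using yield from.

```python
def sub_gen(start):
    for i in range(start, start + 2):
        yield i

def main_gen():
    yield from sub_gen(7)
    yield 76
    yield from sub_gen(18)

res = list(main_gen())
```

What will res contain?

Step 1: main_gen() delegates to sub_gen(7):
  yield 7
  yield 8
Step 2: yield 76
Step 3: Delegates to sub_gen(18):
  yield 18
  yield 19
Therefore res = [7, 8, 76, 18, 19].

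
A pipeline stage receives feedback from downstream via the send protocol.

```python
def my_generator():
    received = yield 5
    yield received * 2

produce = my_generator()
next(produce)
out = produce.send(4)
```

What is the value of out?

Step 1: next(produce) advances to first yield, producing 5.
Step 2: send(4) resumes, received = 4.
Step 3: yield received * 2 = 4 * 2 = 8.
Therefore out = 8.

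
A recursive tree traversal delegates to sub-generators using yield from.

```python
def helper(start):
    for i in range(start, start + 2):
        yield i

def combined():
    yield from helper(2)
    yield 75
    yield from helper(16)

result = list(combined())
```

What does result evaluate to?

Step 1: combined() delegates to helper(2):
  yield 2
  yield 3
Step 2: yield 75
Step 3: Delegates to helper(16):
  yield 16
  yield 17
Therefore result = [2, 3, 75, 16, 17].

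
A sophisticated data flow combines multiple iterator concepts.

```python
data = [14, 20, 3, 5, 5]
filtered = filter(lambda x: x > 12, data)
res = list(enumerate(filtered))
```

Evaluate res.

Step 1: Filter [14, 20, 3, 5, 5] for > 12: [14, 20].
Step 2: enumerate re-indexes from 0: [(0, 14), (1, 20)].
Therefore res = [(0, 14), (1, 20)].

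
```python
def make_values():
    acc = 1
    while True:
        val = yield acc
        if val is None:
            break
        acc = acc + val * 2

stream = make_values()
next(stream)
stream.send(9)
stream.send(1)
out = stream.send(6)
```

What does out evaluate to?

Step 1: next() -> yield acc=1.
Step 2: send(9) -> val=9, acc = 1 + 9*2 = 19, yield 19.
Step 3: send(1) -> val=1, acc = 19 + 1*2 = 21, yield 21.
Step 4: send(6) -> val=6, acc = 21 + 6*2 = 33, yield 33.
Therefore out = 33.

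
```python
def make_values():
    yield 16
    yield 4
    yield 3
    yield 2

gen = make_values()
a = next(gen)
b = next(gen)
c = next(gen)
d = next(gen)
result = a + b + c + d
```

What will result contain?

Step 1: Create generator and consume all values:
  a = next(gen) = 16
  b = next(gen) = 4
  c = next(gen) = 3
  d = next(gen) = 2
Step 2: result = 16 + 4 + 3 + 2 = 25.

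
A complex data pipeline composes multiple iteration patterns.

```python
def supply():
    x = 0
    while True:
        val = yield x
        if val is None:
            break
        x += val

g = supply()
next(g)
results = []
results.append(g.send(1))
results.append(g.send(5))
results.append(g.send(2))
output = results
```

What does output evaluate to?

Step 1: next(g) -> yield 0.
Step 2: send(1) -> x = 1, yield 1.
Step 3: send(5) -> x = 6, yield 6.
Step 4: send(2) -> x = 8, yield 8.
Therefore output = [1, 6, 8].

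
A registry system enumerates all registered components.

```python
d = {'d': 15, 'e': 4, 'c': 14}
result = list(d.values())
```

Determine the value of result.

Step 1: d.values() returns the dictionary values in insertion order.
Therefore result = [15, 4, 14].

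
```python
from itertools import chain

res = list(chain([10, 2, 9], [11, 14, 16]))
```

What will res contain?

Step 1: chain() concatenates iterables: [10, 2, 9] + [11, 14, 16].
Therefore res = [10, 2, 9, 11, 14, 16].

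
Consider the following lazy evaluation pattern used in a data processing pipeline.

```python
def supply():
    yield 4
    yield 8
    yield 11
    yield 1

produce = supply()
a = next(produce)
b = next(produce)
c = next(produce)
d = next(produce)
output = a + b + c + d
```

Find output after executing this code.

Step 1: Create generator and consume all values:
  a = next(produce) = 4
  b = next(produce) = 8
  c = next(produce) = 11
  d = next(produce) = 1
Step 2: output = 4 + 8 + 11 + 1 = 24.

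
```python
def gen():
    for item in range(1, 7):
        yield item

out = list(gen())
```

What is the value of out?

Step 1: The generator yields each value from range(1, 7).
Step 2: list() consumes all yields: [1, 2, 3, 4, 5, 6].
Therefore out = [1, 2, 3, 4, 5, 6].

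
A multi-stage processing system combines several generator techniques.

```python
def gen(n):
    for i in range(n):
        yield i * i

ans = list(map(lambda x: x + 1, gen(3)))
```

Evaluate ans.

Step 1: gen(3) yields squares: [0, 1, 4].
Step 2: map adds 1 to each: [1, 2, 5].
Therefore ans = [1, 2, 5].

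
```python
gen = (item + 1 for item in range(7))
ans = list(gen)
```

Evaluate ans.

Step 1: For each item in range(7), compute item+1:
  item=0: 0+1 = 1
  item=1: 1+1 = 2
  item=2: 2+1 = 3
  item=3: 3+1 = 4
  item=4: 4+1 = 5
  item=5: 5+1 = 6
  item=6: 6+1 = 7
Therefore ans = [1, 2, 3, 4, 5, 6, 7].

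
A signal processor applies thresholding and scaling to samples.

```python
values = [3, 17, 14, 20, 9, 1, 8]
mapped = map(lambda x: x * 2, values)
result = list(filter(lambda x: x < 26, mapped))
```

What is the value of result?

Step 1: Map x * 2:
  3 -> 6
  17 -> 34
  14 -> 28
  20 -> 40
  9 -> 18
  1 -> 2
  8 -> 16
Step 2: Filter for < 26:
  6: kept
  34: removed
  28: removed
  40: removed
  18: kept
  2: kept
  16: kept
Therefore result = [6, 18, 2, 16].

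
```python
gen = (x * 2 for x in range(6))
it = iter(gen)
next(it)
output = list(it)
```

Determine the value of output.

Step 1: Generator produces [0, 2, 4, 6, 8, 10].
Step 2: next(it) consumes first element (0).
Step 3: list(it) collects remaining: [2, 4, 6, 8, 10].
Therefore output = [2, 4, 6, 8, 10].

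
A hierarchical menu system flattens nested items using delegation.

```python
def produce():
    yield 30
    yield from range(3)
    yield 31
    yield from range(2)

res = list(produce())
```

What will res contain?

Step 1: Trace yields in order:
  yield 30
  yield 0
  yield 1
  yield 2
  yield 31
  yield 0
  yield 1
Therefore res = [30, 0, 1, 2, 31, 0, 1].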